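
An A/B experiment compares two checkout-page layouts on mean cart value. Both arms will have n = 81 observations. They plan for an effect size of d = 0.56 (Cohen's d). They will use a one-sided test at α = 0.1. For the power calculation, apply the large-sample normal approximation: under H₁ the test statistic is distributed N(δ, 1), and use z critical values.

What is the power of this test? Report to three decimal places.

Power ≈ 0.989

Noncentrality parameter: δ = d·√(n/2) = 0.56 × √(81/2) = 3.5638
One-sided α = 0.1 → critical value z_{0.1} = 1.282.
Power = P(Z > 1.282 − δ) = Φ(2.282) = 0.9888.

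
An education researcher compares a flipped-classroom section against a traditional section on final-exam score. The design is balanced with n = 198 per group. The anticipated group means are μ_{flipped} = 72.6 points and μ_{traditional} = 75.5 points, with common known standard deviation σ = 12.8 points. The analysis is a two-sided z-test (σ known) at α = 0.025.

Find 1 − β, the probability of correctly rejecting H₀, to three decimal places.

Standardized effect: d = |μ_{flipped} − μ_{traditional}| / σ = |72.6 − 75.5| / 12.8 = 0.2266
Noncentrality parameter: δ = d·√(n/2) = 0.2266 × √(198/2) = 2.2543
Two-sided α = 0.025 → critical value z_{0.0125} = 2.241.
Power = Φ(δ − 2.241) + Φ(−δ − 2.241) = Φ(0.013) + Φ(-4.496) = 0.5051 + 0.0000 = 0.5051.

Power ≈ 0.505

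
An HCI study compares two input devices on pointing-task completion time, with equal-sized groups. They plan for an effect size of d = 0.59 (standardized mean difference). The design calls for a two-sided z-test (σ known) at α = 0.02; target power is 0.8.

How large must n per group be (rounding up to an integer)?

For power 0.8 need Φ(δ − z_{0.01}) = 0.8, so δ = z_{0.01} + z_{0.20} = 2.326 + 0.842 = 3.168.
(Ignoring the negligible lower-tail rejection probability gives the usual closed-form inversion.)
δ = d·√(n/2) ⇒ n = 2(δ/d)² = 2 × (3.168 / 0.59)² = 57.66.
Rounding up, n = 58 per group.

n = 58 per group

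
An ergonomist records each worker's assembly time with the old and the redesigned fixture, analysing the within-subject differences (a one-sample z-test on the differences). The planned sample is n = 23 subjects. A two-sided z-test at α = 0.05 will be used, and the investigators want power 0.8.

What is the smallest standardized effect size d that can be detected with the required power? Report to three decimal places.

d ≈ 0.584

Need Φ(δ − 1.960) = 0.8, so δ = 1.960 + 0.842 = 2.802.
(Lower-tail contribution to power is negligible for δ > 0.)
δ = d·√n ⇒ d = δ/√n = 2.802/√23 = 0.5842.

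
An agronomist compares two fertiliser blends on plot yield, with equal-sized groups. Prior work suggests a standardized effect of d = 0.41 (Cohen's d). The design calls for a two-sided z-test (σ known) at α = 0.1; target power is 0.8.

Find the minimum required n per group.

n = 74 per group

Set Φ(δ − 1.645) = 0.8; then δ − 1.645 = Φ⁻¹(0.8) = 0.842, giving δ = 2.486.
(The Φ(−δ − z_{α/2}) term is vanishingly small for δ > 0 and is dropped in the standard sample-size formula.)
δ = d·√(n/2) ⇒ n = 2(δ/d)² = 2 × (2.486 / 0.41)² = 73.56.
Round up to the next whole unit.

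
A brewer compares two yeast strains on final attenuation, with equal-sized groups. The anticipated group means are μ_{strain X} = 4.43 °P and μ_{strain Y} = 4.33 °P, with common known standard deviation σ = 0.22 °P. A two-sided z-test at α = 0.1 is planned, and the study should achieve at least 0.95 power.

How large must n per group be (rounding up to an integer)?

n = 105 per group

Standardized effect: d = |μ_{strain X} − μ_{strain Y}| / σ = |4.43 − 4.33| / 0.22 = 0.4545
Set Φ(δ − 1.645) = 0.95; then δ − 1.645 = Φ⁻¹(0.95) = 1.645, giving δ = 3.290.
(The Φ(−δ − z_{α/2}) term is vanishingly small for δ > 0 and is dropped in the standard sample-size formula.)
δ = d·√(n/2) ⇒ n = 2(δ/d)² = 2 × (3.290 / 0.4545)² = 104.76.
Round up to the next whole unit.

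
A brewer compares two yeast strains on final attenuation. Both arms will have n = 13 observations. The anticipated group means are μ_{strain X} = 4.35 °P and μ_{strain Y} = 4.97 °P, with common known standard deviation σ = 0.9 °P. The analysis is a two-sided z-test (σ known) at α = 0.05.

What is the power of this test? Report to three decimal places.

Standardized effect: d = |μ_{strain X} − μ_{strain Y}| / σ = |4.35 − 4.97| / 0.9 = 0.6889
Noncentrality parameter: δ = d·√(n/2) = 0.6889 × √(13/2) = 1.7563
Two-sided α = 0.05 → critical value z_{0.025} = 1.960.
Power = Φ(δ − 1.960) + Φ(−δ − 1.960) = Φ(-0.204) + Φ(-3.716) = 0.4193 + 0.0001 = 0.4194.

Power ≈ 0.419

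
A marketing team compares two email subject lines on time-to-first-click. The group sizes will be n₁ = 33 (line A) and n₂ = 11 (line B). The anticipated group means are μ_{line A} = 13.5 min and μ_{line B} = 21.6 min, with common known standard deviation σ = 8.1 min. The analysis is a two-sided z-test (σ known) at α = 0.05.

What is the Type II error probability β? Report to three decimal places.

β ≈ 0.181

Standardized effect: d = |μ_{line A} − μ_{line B}| / σ = |13.5 − 21.6| / 8.1 = 1.0000
Noncentrality parameter: δ = d / √(1/n₁ + 1/n₂) = 1.0000 / √(1/33 + 1/11) = 2.8723
Two-sided α = 0.05 → critical value z_{0.025} = 1.960.
Power = Φ(δ − 1.960) + Φ(−δ − 1.960) = Φ(0.912) + Φ(-4.832) = 0.8192 + 0.0000 = 0.8192.
Type II error: β = 1 − power = 1 − 0.8192 = 0.1808.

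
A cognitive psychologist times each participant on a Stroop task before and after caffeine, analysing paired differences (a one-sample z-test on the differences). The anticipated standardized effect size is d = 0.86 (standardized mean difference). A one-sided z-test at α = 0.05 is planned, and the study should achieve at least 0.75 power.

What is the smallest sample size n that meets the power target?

n = 8

Set Φ(δ − 1.645) = 0.75; then δ − 1.645 = Φ⁻¹(0.75) = 0.674, giving δ = 2.319.
δ = d·√n ⇒ n = (δ/d)² = (2.319 / 0.86)² = 7.27.
Round up to the next whole unit.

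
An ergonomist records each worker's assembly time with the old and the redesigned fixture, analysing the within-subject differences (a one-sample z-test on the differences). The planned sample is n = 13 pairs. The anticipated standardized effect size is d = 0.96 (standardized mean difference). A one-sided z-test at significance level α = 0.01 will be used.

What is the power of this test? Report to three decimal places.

Power ≈ 0.872

Noncentrality parameter: δ = d·√n = 0.96 × √13 = 3.4613
Critical value for a one-sided test at α = 0.01: z_α = 2.326.
Power = Φ(δ − 2.326) = Φ(1.135) = 0.8718.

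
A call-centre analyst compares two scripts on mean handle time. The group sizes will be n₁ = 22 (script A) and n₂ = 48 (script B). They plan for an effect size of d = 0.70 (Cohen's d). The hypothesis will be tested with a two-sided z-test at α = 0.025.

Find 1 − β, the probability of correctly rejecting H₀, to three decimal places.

Noncentrality parameter: δ = d / √(1/n₁ + 1/n₂) = 0.70 / √(1/22 + 1/48) = 2.7188
Critical value for a two-sided test at α = 0.025: z_{α/2} = 2.241.
Power = Φ(δ − 2.241) + Φ(−δ − 2.241) = Φ(0.477) + Φ(-4.960) = 0.6835 + 0.0000 = 0.6835.

Power ≈ 0.683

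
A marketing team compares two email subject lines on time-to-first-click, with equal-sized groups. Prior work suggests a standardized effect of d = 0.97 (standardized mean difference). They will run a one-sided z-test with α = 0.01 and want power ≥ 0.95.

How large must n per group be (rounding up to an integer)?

n = 34 per group

Set Φ(δ − 2.326) = 0.95; then δ − 2.326 = Φ⁻¹(0.95) = 1.645, giving δ = 3.971.
δ = d·√(n/2) ⇒ n = 2(δ/d)² = 2 × (3.971 / 0.97)² = 33.52.
Rounding up, n = 34 per group.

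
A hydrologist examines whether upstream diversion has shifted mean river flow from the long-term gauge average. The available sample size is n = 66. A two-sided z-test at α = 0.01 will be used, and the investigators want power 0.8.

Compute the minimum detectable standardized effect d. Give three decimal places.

Need Φ(δ − 2.576) = 0.8, so δ = 2.576 + 0.842 = 3.417.
(The second rejection-region term Φ(−δ − z_{α/2}) is negligible and dropped.)
δ = d·√n ⇒ d = δ/√n = 3.417/√66 = 0.4207.

d ≈ 0.421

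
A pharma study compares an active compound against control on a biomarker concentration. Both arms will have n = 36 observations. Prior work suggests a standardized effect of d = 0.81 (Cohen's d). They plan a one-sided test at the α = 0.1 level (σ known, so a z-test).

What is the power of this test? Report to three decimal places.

Power ≈ 0.984

Noncentrality parameter: δ = d·√(n/2) = 0.81 × √(36/2) = 3.4365
Critical value for a one-sided test at α = 0.1: z_α = 1.282.
Power = Φ(δ − 1.282) = Φ(2.155) = 0.9844.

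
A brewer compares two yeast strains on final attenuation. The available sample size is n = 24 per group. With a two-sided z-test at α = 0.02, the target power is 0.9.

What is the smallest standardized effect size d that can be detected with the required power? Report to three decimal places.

d ≈ 1.042

Required noncentrality: δ = z_{0.01} + z_{0.10} = 2.326 + 1.282 = 3.608.
(Lower-tail contribution to power is negligible for δ > 0.)
δ = d·√(n/2) ⇒ d = δ/√(n/2) = 3.608/√(24/2) = 1.0415.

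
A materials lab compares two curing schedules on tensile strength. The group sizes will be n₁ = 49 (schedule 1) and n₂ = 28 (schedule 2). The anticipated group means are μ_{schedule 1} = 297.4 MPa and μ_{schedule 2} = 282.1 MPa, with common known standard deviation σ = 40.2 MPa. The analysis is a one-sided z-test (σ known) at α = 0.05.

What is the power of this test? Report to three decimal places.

Power ≈ 0.485

Standardized effect: d = |μ_{schedule 1} − μ_{schedule 2}| / σ = |297.4 − 282.1| / 40.2 = 0.3806
Noncentrality parameter: δ = d / √(1/n₁ + 1/n₂) = 0.3806 / √(1/49 + 1/28) = 1.6066
Critical value for a one-sided test at α = 0.05: z_α = 1.645.
Power = Φ(δ − 1.645) = Φ(-0.038) = 0.4847.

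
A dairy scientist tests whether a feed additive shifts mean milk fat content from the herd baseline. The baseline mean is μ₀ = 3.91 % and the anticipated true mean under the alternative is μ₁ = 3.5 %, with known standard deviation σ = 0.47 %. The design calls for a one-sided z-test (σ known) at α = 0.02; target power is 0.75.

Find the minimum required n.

Standardized effect: d = |μ₁ − μ₀| / σ = |3.5 − 3.91| / 0.47 = 0.8723
For power 0.75 need Φ(δ − z_{0.02}) = 0.75, so δ = z_{0.02} + z_{0.25} = 2.054 + 0.674 = 2.728.
δ = d·√n ⇒ n = (δ/d)² = (2.728 / 0.8723)² = 9.78.
Round up to the next whole unit.

n = 10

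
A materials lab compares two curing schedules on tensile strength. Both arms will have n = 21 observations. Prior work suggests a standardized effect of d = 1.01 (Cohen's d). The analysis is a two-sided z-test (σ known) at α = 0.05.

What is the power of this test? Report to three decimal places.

Power ≈ 0.905

Noncentrality parameter: δ = d·√(n/2) = 1.01 × √(21/2) = 3.2728
Critical value for a two-sided test at α = 0.05: z_{α/2} = 1.960.
Power = Φ(δ − 1.960) + Φ(−δ − 1.960) = Φ(1.313) + Φ(-5.233) = 0.9054 + 0.0000 = 0.9054.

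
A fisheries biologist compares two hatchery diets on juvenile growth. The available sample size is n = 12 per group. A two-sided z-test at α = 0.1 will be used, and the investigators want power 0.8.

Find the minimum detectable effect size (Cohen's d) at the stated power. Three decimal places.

Need Φ(δ − 1.645) = 0.8, so δ = 1.645 + 0.842 = 2.486.
(The second rejection-region term Φ(−δ − z_{α/2}) is negligible and dropped.)
δ = d·√(n/2) ⇒ d = δ/√(n/2) = 2.486/√(12/2) = 1.0151.

d ≈ 1.015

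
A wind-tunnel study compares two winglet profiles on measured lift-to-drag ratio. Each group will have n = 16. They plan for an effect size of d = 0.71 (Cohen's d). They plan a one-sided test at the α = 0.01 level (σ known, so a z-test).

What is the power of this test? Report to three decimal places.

Noncentrality parameter: δ = d·√(n/2) = 0.71 × √(16/2) = 2.0082
Critical value for a one-sided test at α = 0.01: z_α = 2.326.
Power = P(Z > 2.326 − δ) = Φ(-0.318) = 0.3752.

Power ≈ 0.375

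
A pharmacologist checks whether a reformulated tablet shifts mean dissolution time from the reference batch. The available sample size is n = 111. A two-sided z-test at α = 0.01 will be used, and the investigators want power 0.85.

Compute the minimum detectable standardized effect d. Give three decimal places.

d ≈ 0.343

Required noncentrality: δ = z_{0.005} + z_{0.15} = 2.576 + 1.036 = 3.612.
(Lower-tail contribution to power is negligible for δ > 0.)
δ = d·√n ⇒ d = δ/√n = 3.612/√111 = 0.3429.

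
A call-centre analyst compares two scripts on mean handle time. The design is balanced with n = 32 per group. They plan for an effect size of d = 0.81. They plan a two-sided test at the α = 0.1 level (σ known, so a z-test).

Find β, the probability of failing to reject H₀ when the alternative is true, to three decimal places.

Noncentrality parameter: δ = d·√(n/2) = 0.81 × √(32/2) = 3.2400
Critical value for a two-sided test at α = 0.1: z_{α/2} = 1.645.
Power = Φ(δ − 1.645) + Φ(−δ − 1.645) = Φ(1.595) + Φ(-4.885) = 0.9447 + 0.0000 = 0.9447.
Type II error: β = 1 − power = 1 − 0.9447 = 0.0553.

β ≈ 0.055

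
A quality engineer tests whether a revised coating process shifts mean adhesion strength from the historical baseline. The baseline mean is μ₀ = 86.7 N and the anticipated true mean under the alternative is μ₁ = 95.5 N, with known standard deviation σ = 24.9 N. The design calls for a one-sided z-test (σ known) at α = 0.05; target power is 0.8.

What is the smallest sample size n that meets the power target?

n = 50

Standardized effect: d = |μ₁ − μ₀| / σ = |95.5 − 86.7| / 24.9 = 0.3534
Set Φ(δ − 1.645) = 0.8; then δ − 1.645 = Φ⁻¹(0.8) = 0.842, giving δ = 2.486.
δ = d·√n ⇒ n = (δ/d)² = (2.486 / 0.3534)² = 49.50.
Round up to the next whole unit.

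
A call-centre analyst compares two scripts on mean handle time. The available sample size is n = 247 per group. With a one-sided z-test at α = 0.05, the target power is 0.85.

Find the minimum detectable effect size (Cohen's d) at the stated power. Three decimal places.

d ≈ 0.241

Need Φ(δ − 1.645) = 0.85, so δ = 1.645 + 1.036 = 2.681.
δ = d·√(n/2) ⇒ d = δ/√(n/2) = 2.681/√(247/2) = 0.2413.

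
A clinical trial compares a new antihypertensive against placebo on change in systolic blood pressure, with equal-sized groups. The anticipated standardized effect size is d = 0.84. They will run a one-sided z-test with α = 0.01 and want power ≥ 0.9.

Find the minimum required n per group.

For power 0.9 need Φ(δ − z_{0.01}) = 0.9, so δ = z_{0.01} + z_{0.10} = 2.326 + 1.282 = 3.608.
δ = d·√(n/2) ⇒ n = 2(δ/d)² = 2 × (3.608 / 0.84)² = 36.90.
Rounding up, n = 37 per group.

n = 37 per group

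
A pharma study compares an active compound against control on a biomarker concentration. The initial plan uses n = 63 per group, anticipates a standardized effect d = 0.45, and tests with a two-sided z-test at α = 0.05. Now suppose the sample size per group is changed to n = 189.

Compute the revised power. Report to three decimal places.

Power ≈ 0.992

With n = 189 per group: δ = d·√(n/2) = 0.45 × √(189/2) = 4.3745. Critical value z_{0.025} = 1.960.
Revised power = Φ(δ − 1.960) + Φ(−δ − 1.960) = Φ(2.415) + Φ(-6.334) = 0.9921 + 0.0000 = 0.9921.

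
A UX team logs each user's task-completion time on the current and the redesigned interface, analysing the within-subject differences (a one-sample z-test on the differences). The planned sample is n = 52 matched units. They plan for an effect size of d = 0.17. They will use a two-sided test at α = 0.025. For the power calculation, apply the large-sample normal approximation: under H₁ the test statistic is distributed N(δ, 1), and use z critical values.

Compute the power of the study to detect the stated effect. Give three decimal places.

Noncentrality parameter: δ = d·√n = 0.17 × √52 = 1.2259
Two-sided α = 0.025 → critical value z_{0.0125} = 2.241.
Power = Φ(δ − 2.241) + Φ(−δ − 2.241) = Φ(-1.016) + Φ(-3.467) = 0.1549 + 0.0003 = 0.1552.

Power ≈ 0.155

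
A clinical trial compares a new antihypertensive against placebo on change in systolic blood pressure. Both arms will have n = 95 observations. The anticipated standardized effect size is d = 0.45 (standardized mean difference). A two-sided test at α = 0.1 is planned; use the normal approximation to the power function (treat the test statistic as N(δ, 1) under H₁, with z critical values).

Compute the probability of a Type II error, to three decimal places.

Noncentrality parameter: δ = d·√(n/2) = 0.45 × √(95/2) = 3.1014
Critical value for a two-sided test at α = 0.1: z_{α/2} = 1.645.
Power = Φ(δ − 1.645) + Φ(−δ − 1.645) = Φ(1.457) + Φ(-4.746) = 0.9274 + 0.0000 = 0.9274.
Type II error: β = 1 − power = 1 − 0.9274 = 0.0726.

β ≈ 0.073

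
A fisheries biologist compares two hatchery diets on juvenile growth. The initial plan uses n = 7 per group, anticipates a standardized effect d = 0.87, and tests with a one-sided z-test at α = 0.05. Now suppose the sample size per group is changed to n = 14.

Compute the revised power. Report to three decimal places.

Power ≈ 0.744

With n = 14 per group: δ = d·√(n/2) = 0.87 × √(14/2) = 2.3018. Critical value z_{0.05} = 1.645.
Revised power = P(Z > 1.645 − δ) = Φ(0.657) = 0.7444.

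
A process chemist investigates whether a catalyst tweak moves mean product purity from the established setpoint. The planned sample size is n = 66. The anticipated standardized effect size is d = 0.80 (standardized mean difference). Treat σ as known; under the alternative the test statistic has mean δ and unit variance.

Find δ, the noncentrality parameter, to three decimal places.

δ = d·√n = 0.80 × √66 = 6.4992

δ ≈ 6.499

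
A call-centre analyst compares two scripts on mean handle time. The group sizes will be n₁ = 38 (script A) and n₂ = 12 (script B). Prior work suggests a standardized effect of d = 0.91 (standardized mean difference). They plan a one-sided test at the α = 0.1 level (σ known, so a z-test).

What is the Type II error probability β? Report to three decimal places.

Noncentrality parameter: δ = d / √(1/n₁ + 1/n₂) = 0.91 / √(1/38 + 1/12) = 2.7481
Critical value for a one-sided test at α = 0.1: z_α = 1.282.
Power = P(Z > 1.282 − δ) = Φ(1.467) = 0.9288.
Type II error: β = 1 − power = 1 − 0.9288 = 0.0712.

β ≈ 0.071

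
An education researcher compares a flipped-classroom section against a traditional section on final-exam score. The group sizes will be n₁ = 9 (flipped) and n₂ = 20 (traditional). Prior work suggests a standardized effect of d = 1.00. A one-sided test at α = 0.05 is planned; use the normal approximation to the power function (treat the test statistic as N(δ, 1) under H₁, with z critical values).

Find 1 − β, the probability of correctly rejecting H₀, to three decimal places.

Power ≈ 0.801

Noncentrality parameter: δ = d / √(1/n₁ + 1/n₂) = 1.00 / √(1/9 + 1/20) = 2.4914
Critical value for a one-sided test at α = 0.05: z_α = 1.645.
Power = Φ(δ − 1.645) = Φ(0.847) = 0.8014.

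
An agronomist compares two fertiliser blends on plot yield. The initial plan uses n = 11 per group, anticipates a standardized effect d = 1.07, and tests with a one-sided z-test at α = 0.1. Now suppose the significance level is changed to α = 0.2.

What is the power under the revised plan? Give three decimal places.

δ = d·√(n/2) = 1.07 × √(11/2) = 2.5094 (unchanged). New critical value: z_{0.2} = 0.842.
Revised power = P(Z > 0.842 − δ) = Φ(1.668) = 0.9523.

Power ≈ 0.952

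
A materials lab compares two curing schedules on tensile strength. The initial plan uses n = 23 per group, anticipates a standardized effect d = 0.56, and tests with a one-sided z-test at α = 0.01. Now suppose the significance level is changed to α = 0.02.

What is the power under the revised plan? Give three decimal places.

δ = d·√(n/2) = 0.56 × √(23/2) = 1.8991 (unchanged). New critical value: z_{0.02} = 2.054.
Revised power = Φ(δ − 2.054) = Φ(-0.155) = 0.4385.

Power ≈ 0.439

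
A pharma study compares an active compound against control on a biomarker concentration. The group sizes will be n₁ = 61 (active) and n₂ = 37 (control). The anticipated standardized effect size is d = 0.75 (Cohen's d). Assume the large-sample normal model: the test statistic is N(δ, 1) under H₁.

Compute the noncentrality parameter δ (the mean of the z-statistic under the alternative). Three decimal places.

δ ≈ 3.599

δ = d / √(1/n₁ + 1/n₂) = 0.75 / √(1/61 + 1/37) = 3.5993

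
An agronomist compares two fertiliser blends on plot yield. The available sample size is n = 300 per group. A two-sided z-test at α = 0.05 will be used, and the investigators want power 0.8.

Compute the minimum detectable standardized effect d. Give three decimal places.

Required noncentrality: δ = z_{0.025} + z_{0.20} = 1.960 + 0.842 = 2.802.
(Lower-tail contribution to power is negligible for δ > 0.)
δ = d·√(n/2) ⇒ d = δ/√(n/2) = 2.802/√(300/2) = 0.2287.

d ≈ 0.229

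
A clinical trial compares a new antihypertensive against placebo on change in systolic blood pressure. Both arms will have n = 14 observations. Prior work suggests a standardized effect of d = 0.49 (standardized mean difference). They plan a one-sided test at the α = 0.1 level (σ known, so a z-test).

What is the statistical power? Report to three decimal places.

Power ≈ 0.506

Noncentrality parameter: δ = d·√(n/2) = 0.49 × √(14/2) = 1.2964
One-sided α = 0.1 → critical value z_{0.1} = 1.282.
Power = P(Z > 1.282 − δ) = Φ(0.015) = 0.5059.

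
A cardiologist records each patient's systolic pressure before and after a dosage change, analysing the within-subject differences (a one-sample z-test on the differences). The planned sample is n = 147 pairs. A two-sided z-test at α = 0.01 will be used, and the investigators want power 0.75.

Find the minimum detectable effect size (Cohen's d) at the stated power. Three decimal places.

Need Φ(δ − 2.576) = 0.75, so δ = 2.576 + 0.674 = 3.250.
(The second rejection-region term Φ(−δ − z_{α/2}) is negligible and dropped.)
δ = d·√n ⇒ d = δ/√n = 3.250/√147 = 0.2681.

d ≈ 0.268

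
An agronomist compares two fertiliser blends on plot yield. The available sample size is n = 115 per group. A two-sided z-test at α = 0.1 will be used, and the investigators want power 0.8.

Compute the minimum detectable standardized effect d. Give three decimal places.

d ≈ 0.328

Required noncentrality: δ = z_{0.05} + z_{0.20} = 1.645 + 0.842 = 2.486.
(The second rejection-region term Φ(−δ − z_{α/2}) is negligible and dropped.)
δ = d·√(n/2) ⇒ d = δ/√(n/2) = 2.486/√(115/2) = 0.3279.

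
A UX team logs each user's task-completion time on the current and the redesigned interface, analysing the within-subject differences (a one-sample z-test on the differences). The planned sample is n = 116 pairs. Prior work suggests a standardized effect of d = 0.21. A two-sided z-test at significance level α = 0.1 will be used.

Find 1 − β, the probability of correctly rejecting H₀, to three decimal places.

Noncentrality parameter: δ = d·√n = 0.21 × √116 = 2.2618
Critical value for a two-sided test at α = 0.1: z_{α/2} = 1.645.
Power = Φ(δ − 1.645) + Φ(−δ − 1.645) = Φ(0.617) + Φ(-3.907) = 0.7314 + 0.0000 = 0.7314.

Power ≈ 0.731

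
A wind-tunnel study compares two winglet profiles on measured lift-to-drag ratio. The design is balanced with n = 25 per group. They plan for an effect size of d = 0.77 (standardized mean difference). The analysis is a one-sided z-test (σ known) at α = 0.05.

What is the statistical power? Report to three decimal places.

Power ≈ 0.859

Noncentrality parameter: δ = d·√(n/2) = 0.77 × √(25/2) = 2.7224
One-sided α = 0.05 → critical value z_{0.05} = 1.645.
Power = P(Z > 1.645 − δ) = Φ(1.078) = 0.8594.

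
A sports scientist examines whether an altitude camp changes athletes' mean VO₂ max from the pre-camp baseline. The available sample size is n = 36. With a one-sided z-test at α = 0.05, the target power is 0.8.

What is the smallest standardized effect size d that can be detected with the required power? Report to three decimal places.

d ≈ 0.414

Need Φ(δ − 1.645) = 0.8, so δ = 1.645 + 0.842 = 2.486.
δ = d·√n ⇒ d = δ/√n = 2.486/√36 = 0.4144.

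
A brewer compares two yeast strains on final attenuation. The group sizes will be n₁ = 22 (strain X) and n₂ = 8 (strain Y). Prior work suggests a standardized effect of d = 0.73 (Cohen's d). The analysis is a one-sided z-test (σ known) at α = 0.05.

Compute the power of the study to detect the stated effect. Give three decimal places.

Power ≈ 0.549

Noncentrality parameter: δ = d / √(1/n₁ + 1/n₂) = 0.73 / √(1/22 + 1/8) = 1.7681
One-sided α = 0.05 → critical value z_{0.05} = 1.645.
Power = P(Z > 1.645 − δ) = Φ(0.123) = 0.5491.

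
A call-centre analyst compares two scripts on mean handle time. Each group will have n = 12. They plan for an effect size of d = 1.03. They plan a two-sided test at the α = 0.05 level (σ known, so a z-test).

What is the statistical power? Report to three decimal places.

Noncentrality parameter: δ = d·√(n/2) = 1.03 × √(12/2) = 2.5230
Two-sided α = 0.05 → critical value z_{0.025} = 1.960.
Power = Φ(δ − 1.960) + Φ(−δ − 1.960) = Φ(0.563) + Φ(-4.483) = 0.7133 + 0.0000 = 0.7133.

Power ≈ 0.713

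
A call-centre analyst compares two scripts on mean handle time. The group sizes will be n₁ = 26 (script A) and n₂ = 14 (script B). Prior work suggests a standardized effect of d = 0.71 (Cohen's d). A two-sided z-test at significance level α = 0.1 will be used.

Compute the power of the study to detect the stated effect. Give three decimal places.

Noncentrality parameter: δ = d / √(1/n₁ + 1/n₂) = 0.71 / √(1/26 + 1/14) = 2.1418
Critical value for a two-sided test at α = 0.1: z_{α/2} = 1.645.
Power = Φ(δ − 1.645) + Φ(−δ − 1.645) = Φ(0.497) + Φ(-3.787) = 0.6904 + 0.0001 = 0.6905.

Power ≈ 0.690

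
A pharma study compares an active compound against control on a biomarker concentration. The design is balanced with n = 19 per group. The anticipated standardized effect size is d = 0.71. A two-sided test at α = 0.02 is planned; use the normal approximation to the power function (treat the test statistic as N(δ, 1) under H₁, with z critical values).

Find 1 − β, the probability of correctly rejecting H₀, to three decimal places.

Noncentrality parameter: δ = d·√(n/2) = 0.71 × √(19/2) = 2.1884
Two-sided α = 0.02 → critical value z_{0.01} = 2.326.
Power = Φ(δ − 2.326) + Φ(−δ − 2.326) = Φ(-0.138) + Φ(-4.515) = 0.4451 + 0.0000 = 0.4451.

Power ≈ 0.445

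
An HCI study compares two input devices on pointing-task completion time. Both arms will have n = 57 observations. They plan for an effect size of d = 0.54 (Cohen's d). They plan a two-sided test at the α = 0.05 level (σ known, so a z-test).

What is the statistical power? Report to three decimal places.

Power ≈ 0.822

Noncentrality parameter: δ = d·√(n/2) = 0.54 × √(57/2) = 2.8828
Critical value for a two-sided test at α = 0.05: z_{α/2} = 1.960.
Power = Φ(δ − 1.960) + Φ(−δ − 1.960) = Φ(0.923) + Φ(-4.843) = 0.8220 + 0.0000 = 0.8220.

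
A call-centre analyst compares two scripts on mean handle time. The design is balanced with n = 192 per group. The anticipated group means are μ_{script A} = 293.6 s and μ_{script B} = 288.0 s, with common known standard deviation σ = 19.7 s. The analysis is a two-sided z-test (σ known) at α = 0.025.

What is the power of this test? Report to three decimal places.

Standardized effect: d = |μ_{script A} − μ_{script B}| / σ = |293.6 − 288.0| / 19.7 = 0.2843
Noncentrality parameter: δ = d·√(n/2) = 0.2843 × √(192/2) = 2.7852
Critical value for a two-sided test at α = 0.025: z_{α/2} = 2.241.
Power = Φ(δ − 2.241) + Φ(−δ − 2.241) = Φ(0.544) + Φ(-5.027) = 0.7067 + 0.0000 = 0.7067.

Power ≈ 0.707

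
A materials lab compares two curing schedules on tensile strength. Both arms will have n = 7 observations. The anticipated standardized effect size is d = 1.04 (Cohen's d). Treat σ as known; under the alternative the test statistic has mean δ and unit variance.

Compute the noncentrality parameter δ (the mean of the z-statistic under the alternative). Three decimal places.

δ ≈ 1.946

δ = d·√(n/2) = 1.04 × √(7/2) = 1.9457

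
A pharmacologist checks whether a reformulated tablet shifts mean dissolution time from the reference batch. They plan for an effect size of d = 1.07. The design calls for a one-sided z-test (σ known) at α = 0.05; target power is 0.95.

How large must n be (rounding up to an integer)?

n = 10

Set Φ(δ − 1.645) = 0.95; then δ − 1.645 = Φ⁻¹(0.95) = 1.645, giving δ = 3.290.
δ = d·√n ⇒ n = (δ/d)² = (3.290 / 1.07)² = 9.45.
Rounding up, n = 10.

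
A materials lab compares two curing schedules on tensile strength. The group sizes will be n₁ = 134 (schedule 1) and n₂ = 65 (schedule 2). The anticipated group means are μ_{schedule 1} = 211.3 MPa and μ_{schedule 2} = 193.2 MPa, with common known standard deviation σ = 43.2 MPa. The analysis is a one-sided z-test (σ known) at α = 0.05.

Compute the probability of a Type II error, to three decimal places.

Standardized effect: d = |μ_{schedule 1} − μ_{schedule 2}| / σ = |211.3 − 193.2| / 43.2 = 0.4190
Noncentrality parameter: δ = d / √(1/n₁ + 1/n₂) = 0.4190 / √(1/134 + 1/65) = 2.7719
Critical value for a one-sided test at α = 0.05: z_α = 1.645.
Power = P(Z > 1.645 − δ) = Φ(1.127) = 0.8701.
Type II error: β = 1 − power = 1 − 0.8701 = 0.1299.

β ≈ 0.130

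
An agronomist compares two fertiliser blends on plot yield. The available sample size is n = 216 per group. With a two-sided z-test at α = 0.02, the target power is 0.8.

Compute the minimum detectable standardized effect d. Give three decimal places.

Required noncentrality: δ = z_{0.01} + z_{0.20} = 2.326 + 0.842 = 3.168.
(Lower-tail contribution to power is negligible for δ > 0.)
δ = d·√(n/2) ⇒ d = δ/√(n/2) = 3.168/√(216/2) = 0.3048.

d ≈ 0.305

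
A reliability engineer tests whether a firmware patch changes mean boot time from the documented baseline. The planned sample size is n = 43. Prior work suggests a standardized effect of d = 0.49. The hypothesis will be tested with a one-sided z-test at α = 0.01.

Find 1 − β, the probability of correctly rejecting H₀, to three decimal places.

Power ≈ 0.812

Noncentrality parameter: λ = d·√n = 0.49 × √43 = 3.2131
One-sided α = 0.01 → critical value z_{0.01} = 2.326.
Power = Φ(λ − 2.326) = Φ(0.887) = 0.8124.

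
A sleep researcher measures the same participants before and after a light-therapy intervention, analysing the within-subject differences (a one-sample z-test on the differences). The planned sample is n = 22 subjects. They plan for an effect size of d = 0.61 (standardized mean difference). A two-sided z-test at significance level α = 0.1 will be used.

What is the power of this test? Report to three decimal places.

Noncentrality parameter: δ = d·√n = 0.61 × √22 = 2.8612
Critical value for a two-sided test at α = 0.1: z_{α/2} = 1.645.
Power = Φ(δ − 1.645) + Φ(−δ − 1.645) = Φ(1.216) + Φ(-4.506) = 0.8881 + 0.0000 = 0.8881.

Power ≈ 0.888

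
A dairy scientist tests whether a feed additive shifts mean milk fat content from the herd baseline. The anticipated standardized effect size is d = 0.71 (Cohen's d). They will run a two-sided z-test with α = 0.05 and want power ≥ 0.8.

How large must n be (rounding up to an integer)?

n = 16

For power 0.8 need Φ(δ − z_{0.025}) = 0.8, so δ = z_{0.025} + z_{0.20} = 1.960 + 0.842 = 2.802.
(For δ > 0 the lower-tail rejection region contributes negligibly to power, so the one-term inversion is standard.)
δ = d·√n ⇒ n = (δ/d)² = (2.802 / 0.71)² = 15.57.
Rounding up, n = 16.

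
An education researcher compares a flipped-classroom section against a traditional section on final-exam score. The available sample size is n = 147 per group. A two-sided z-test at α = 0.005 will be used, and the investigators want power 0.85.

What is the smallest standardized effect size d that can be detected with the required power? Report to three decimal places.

Need Φ(δ − 2.807) = 0.85, so δ = 2.807 + 1.036 = 3.843.
(The second rejection-region term Φ(−δ − z_{α/2}) is negligible and dropped.)
δ = d·√(n/2) ⇒ d = δ/√(n/2) = 3.843/√(147/2) = 0.4483.

d ≈ 0.448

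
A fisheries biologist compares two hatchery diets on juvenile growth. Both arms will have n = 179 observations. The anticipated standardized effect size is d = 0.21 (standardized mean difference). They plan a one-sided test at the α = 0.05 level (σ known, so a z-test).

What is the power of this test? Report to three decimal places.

Noncentrality parameter: δ = d·√(n/2) = 0.21 × √(179/2) = 1.9867
Critical value for a one-sided test at α = 0.05: z_α = 1.645.
Power = P(Z > 1.645 − δ) = Φ(0.342) = 0.6338.

Power ≈ 0.634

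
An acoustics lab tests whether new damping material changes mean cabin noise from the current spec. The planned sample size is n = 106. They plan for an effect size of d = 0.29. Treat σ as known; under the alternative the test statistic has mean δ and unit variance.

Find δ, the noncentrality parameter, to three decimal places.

The noncentrality parameter scales effect size by the design's sample-size factor: δ = d·√n = 0.29 × √106 = 2.9857

δ ≈ 2.986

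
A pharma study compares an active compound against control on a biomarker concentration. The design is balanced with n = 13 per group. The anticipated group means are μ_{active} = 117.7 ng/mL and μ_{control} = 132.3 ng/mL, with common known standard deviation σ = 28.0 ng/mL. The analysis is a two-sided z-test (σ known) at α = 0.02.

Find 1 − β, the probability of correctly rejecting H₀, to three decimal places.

Power ≈ 0.160

Standardized effect: d = |μ_{active} − μ_{control}| / σ = |117.7 − 132.3| / 28.0 = 0.5214
Noncentrality parameter: δ = d·√(n/2) = 0.5214 × √(13/2) = 1.3294
Critical value for a two-sided test at α = 0.02: z_{α/2} = 2.326.
Power = Φ(δ − 2.326) + Φ(−δ − 2.326) = Φ(-0.997) + Φ(-3.656) = 0.1594 + 0.0001 = 0.1595.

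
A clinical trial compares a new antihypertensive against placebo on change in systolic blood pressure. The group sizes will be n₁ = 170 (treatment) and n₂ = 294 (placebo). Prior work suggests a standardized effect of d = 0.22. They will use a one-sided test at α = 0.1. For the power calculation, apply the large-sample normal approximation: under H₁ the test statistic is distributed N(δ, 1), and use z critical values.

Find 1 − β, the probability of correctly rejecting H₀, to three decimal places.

Power ≈ 0.842

Noncentrality parameter: δ = d / √(1/n₁ + 1/n₂) = 0.22 / √(1/170 + 1/294) = 2.2833
Critical value for a one-sided test at α = 0.1: z_α = 1.282.
Power = P(Z > 1.282 − δ) = Φ(1.002) = 0.8418.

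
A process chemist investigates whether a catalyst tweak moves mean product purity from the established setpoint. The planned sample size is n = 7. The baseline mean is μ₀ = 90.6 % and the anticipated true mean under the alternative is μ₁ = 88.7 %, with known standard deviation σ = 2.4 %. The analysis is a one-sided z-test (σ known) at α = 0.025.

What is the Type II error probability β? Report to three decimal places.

Standardized effect: d = |μ₁ − μ₀| / σ = |88.7 − 90.6| / 2.4 = 0.7917
Noncentrality parameter: λ = d·√n = 0.7917 × √7 = 2.0946
Critical value for a one-sided test at α = 0.025: z_α = 1.960.
Power = P(Z > 1.960 − λ) = Φ(0.135) = 0.5535.
Type II error: β = 1 − power = 1 − 0.5535 = 0.4465.

β ≈ 0.446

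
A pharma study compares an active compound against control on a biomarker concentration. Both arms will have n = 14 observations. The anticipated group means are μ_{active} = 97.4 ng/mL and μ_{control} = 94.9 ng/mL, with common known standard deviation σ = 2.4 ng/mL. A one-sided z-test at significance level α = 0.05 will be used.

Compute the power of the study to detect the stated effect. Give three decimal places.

Standardized effect: d = |μ_{active} − μ_{control}| / σ = |97.4 − 94.9| / 2.4 = 1.0417
Noncentrality parameter: δ = d·√(n/2) = 1.0417 × √(14/2) = 2.7560
One-sided α = 0.05 → critical value z_{0.05} = 1.645.
Power = P(Z > 1.645 − δ) = Φ(1.111) = 0.8667.

Power ≈ 0.867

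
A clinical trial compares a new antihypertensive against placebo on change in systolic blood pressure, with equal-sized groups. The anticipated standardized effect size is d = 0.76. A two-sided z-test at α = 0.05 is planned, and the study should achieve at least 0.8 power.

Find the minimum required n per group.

n = 28 per group

For power 0.8 need Φ(δ − z_{0.025}) = 0.8, so δ = z_{0.025} + z_{0.20} = 1.960 + 0.842 = 2.802.
(For δ > 0 the lower-tail rejection region contributes negligibly to power, so the one-term inversion is standard.)
δ = d·√(n/2) ⇒ n = 2(δ/d)² = 2 × (2.802 / 0.76)² = 27.18.
Rounding up, n = 28 per group.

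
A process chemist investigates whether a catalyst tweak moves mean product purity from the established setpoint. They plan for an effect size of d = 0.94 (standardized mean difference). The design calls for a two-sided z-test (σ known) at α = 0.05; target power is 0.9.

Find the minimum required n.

n = 12

For power 0.9 need Φ(δ − z_{0.025}) = 0.9, so δ = z_{0.025} + z_{0.10} = 1.960 + 1.282 = 3.242.
(The Φ(−δ − z_{α/2}) term is vanishingly small for δ > 0 and is dropped in the standard sample-size formula.)
δ = d·√n ⇒ n = (δ/d)² = (3.242 / 0.94)² = 11.89.
Round up to the next whole unit.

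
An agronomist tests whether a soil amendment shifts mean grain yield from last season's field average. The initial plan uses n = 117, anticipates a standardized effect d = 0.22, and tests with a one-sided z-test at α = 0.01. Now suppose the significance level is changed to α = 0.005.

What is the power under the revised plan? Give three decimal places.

δ = d·√n = 0.22 × √117 = 2.3797 (unchanged). New critical value: z_{0.005} = 2.576.
Revised power = P(Z > 2.576 − δ) = Φ(-0.196) = 0.4222.

Power ≈ 0.422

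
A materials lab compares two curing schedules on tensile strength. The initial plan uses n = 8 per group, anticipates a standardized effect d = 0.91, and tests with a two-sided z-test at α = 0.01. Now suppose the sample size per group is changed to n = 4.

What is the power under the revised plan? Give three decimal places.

Power ≈ 0.099

With n = 4 per group: δ = d·√(n/2) = 0.91 × √(4/2) = 1.2869. Critical value z_{0.005} = 2.576.
Revised power = Φ(δ − 2.576) + Φ(−δ − 2.576) = Φ(-1.289) + Φ(-3.863) = 0.0987 + 0.0001 = 0.0988.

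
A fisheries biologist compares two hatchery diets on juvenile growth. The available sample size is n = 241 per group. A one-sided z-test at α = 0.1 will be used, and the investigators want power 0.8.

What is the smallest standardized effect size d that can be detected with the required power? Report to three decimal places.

d ≈ 0.193

Need Φ(δ − 1.282) = 0.8, so δ = 1.282 + 0.842 = 2.123.
δ = d·√(n/2) ⇒ d = δ/√(n/2) = 2.123/√(241/2) = 0.1934.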